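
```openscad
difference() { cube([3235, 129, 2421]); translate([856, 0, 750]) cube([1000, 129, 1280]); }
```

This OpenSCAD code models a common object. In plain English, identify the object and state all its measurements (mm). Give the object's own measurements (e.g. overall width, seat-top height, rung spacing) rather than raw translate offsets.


A wall 3235 mm long (x), 129 mm thick (y), 2421 mm tall, with a rectangular window opening cut through it. The opening is 1000 mm wide and 1280 mm tall; its sill is at z = 750 mm and its near (−x) edge is 856 mm from the wall's −x end. The opening passes through the full wall thickness.


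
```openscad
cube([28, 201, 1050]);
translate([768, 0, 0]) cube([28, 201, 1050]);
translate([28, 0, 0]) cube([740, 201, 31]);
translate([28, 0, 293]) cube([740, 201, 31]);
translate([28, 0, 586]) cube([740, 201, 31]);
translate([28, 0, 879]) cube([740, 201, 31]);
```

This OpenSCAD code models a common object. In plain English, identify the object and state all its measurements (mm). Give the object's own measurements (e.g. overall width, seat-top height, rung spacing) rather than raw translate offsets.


An open bookshelf. Two side panels, each 28 mm thick, 201 mm deep and 1050 mm tall, stand 796 mm apart (outside-to-outside). Between them sit 4 shelves, each 31 mm thick and 201 mm deep, spanning the full gap between the sides. The bottom shelf rests on the floor (its underside at z = 0) and the clear gap between one shelf's top and the next shelf's underside is 262 mm.


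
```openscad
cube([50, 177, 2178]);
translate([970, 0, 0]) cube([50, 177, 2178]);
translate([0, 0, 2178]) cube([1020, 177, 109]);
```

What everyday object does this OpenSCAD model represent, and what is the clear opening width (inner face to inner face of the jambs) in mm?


A door frame. The clear opening width is 920 mm.

Two 2178 mm tall posts with a header on top — a door frame. The left jamb is 50 mm wide at x = 0; the right jamb starts at x = 970. The clear opening is 970 − 50 = 920 mm.


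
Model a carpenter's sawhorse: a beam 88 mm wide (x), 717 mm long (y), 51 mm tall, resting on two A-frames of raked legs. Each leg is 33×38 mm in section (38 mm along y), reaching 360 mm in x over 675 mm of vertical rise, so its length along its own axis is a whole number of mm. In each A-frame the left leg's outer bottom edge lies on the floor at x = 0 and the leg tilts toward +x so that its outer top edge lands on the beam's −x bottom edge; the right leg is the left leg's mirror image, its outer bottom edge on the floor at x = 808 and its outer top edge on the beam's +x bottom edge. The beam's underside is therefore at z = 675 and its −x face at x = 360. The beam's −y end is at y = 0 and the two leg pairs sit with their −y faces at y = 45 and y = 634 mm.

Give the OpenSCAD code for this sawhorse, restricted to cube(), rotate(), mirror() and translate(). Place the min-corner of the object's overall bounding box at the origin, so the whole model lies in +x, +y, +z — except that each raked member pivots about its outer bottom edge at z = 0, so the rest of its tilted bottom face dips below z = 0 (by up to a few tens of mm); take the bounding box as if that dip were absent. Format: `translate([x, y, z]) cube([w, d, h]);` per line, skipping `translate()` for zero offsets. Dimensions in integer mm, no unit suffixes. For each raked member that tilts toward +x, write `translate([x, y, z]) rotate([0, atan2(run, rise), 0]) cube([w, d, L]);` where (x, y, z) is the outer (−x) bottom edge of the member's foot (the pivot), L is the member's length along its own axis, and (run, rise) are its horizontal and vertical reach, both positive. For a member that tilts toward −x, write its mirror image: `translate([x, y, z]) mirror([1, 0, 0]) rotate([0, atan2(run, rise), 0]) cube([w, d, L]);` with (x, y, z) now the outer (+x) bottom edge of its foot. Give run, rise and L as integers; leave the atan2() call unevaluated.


translate([360, 0, 675]) cube([88, 717, 51]);
translate([0, 45, 0]) rotate([0, atan2(360, 675), 0]) cube([33, 38, 765]);
translate([808, 45, 0]) mirror([1, 0, 0]) rotate([0, atan2(360, 675), 0]) cube([33, 38, 765]);
translate([0, 634, 0]) rotate([0, atan2(360, 675), 0]) cube([33, 38, 765]);
translate([808, 634, 0]) mirror([1, 0, 0]) rotate([0, atan2(360, 675), 0]) cube([33, 38, 765]);


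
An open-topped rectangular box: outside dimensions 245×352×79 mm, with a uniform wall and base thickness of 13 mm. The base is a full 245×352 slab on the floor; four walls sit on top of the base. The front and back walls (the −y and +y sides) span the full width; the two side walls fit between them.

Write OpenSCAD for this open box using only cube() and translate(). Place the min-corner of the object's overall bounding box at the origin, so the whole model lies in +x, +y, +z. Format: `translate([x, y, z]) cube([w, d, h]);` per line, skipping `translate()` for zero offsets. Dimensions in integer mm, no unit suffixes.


cube([245, 352, 13]);
translate([0, 0, 13]) cube([245, 13, 66]);
translate([0, 339, 13]) cube([245, 13, 66]);
translate([0, 13, 13]) cube([13, 326, 66]);
translate([232, 13, 13]) cube([13, 326, 66]);


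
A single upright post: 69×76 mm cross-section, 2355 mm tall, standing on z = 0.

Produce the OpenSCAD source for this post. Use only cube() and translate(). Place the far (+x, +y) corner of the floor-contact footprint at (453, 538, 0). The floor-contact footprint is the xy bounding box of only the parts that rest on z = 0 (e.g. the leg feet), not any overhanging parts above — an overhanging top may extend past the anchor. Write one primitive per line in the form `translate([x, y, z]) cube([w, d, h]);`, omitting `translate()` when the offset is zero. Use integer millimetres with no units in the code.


translate([384, 462, 0]) cube([69, 76, 2355]);


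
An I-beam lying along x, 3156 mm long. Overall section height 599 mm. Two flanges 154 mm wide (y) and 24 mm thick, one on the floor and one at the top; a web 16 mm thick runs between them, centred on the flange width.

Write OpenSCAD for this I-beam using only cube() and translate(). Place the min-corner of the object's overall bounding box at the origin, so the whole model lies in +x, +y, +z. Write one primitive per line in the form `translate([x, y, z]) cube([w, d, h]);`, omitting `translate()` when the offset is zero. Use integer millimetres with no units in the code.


cube([3156, 154, 24]);
translate([0, 69, 24]) cube([3156, 16, 551]);
translate([0, 0, 575]) cube([3156, 154, 24]);


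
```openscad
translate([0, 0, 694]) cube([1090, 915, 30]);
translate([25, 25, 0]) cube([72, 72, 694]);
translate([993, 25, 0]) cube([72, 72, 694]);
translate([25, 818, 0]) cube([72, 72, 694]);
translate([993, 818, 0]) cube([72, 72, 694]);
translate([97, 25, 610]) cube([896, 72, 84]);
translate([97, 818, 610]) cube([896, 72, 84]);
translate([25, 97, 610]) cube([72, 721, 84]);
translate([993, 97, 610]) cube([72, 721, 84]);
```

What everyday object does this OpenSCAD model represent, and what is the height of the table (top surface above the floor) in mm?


A table. The table height is 724 mm.

A 1090×915×30 slab sits at z = 694 on four 72 mm square posts — a table. The top surface is at 694 + 30 = 724 mm.


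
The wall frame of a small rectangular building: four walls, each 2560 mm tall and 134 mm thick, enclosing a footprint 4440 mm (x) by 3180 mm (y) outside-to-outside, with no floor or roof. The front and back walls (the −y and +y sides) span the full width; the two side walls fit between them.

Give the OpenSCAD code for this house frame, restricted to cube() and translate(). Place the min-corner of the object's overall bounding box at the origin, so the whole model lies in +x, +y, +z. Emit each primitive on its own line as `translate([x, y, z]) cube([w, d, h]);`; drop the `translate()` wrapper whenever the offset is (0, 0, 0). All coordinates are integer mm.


cube([4440, 134, 2560]);
translate([0, 3046, 0]) cube([4440, 134, 2560]);
translate([0, 134, 0]) cube([134, 2912, 2560]);
translate([4306, 134, 0]) cube([134, 2912, 2560]);


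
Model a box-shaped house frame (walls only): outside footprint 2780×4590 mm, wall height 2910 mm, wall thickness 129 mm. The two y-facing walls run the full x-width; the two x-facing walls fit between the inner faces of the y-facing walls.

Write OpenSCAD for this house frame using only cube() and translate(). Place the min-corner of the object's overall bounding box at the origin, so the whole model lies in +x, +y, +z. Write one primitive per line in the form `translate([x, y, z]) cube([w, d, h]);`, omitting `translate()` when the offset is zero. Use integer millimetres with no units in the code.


cube([2780, 129, 2910]);
translate([0, 4461, 0]) cube([2780, 129, 2910]);
translate([0, 129, 0]) cube([129, 4332, 2910]);
translate([2651, 129, 0]) cube([129, 4332, 2910]);


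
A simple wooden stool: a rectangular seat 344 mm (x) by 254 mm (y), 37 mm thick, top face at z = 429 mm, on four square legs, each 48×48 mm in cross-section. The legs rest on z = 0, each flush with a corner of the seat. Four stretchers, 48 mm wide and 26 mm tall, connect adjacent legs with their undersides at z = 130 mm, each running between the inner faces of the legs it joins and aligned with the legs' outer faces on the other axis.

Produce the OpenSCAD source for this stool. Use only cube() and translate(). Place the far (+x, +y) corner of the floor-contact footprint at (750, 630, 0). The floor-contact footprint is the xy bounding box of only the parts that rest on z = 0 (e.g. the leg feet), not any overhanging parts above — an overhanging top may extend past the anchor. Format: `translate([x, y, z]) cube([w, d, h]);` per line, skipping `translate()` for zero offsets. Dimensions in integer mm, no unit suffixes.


translate([406, 376, 392]) cube([344, 254, 37]);
translate([406, 376, 0]) cube([48, 48, 392]);
translate([702, 376, 0]) cube([48, 48, 392]);
translate([406, 582, 0]) cube([48, 48, 392]);
translate([702, 582, 0]) cube([48, 48, 392]);
translate([454, 376, 130]) cube([248, 48, 26]);
translate([454, 582, 130]) cube([248, 48, 26]);
translate([406, 424, 130]) cube([48, 158, 26]);
translate([702, 424, 130]) cube([48, 158, 26]);


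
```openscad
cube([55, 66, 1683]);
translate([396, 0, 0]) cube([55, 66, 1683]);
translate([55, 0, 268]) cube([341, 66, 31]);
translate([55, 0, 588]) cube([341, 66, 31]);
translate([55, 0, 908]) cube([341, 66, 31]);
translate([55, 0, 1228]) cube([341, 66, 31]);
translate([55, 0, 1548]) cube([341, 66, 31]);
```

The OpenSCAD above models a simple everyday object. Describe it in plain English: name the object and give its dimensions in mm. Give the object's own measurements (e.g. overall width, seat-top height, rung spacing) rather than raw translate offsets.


A straight ladder. Two 55×66 mm vertical rails, 1683 mm tall, stand 451 mm apart (outside-to-outside) with their front faces coplanar on the −y side. 5 rungs, each 66 mm deep and 31 mm tall, span between the inner faces of the rails, front faces flush with the rails. The lowest rung's underside is at z = 268 mm and rungs are spaced 320 mm apart (underside to underside).


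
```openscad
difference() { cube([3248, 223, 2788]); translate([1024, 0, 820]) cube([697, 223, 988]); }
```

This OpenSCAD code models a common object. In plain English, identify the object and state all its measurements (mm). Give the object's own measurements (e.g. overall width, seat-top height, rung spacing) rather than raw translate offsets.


A wall 3248 mm long (x), 223 mm thick (y), 2788 mm tall, with a rectangular window opening cut through it. The opening is 697 mm wide and 988 mm tall; its sill is at z = 820 mm and its near (−x) edge is 1024 mm from the wall's −x end. The opening passes through the full wall thickness.


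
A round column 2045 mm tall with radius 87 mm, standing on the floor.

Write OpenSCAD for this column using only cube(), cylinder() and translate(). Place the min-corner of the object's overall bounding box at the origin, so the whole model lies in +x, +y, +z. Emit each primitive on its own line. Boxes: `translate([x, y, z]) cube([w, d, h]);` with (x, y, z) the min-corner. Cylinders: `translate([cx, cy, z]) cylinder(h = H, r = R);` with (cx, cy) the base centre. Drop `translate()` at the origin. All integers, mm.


translate([87, 87, 0]) cylinder(h = 2045, r = 87);


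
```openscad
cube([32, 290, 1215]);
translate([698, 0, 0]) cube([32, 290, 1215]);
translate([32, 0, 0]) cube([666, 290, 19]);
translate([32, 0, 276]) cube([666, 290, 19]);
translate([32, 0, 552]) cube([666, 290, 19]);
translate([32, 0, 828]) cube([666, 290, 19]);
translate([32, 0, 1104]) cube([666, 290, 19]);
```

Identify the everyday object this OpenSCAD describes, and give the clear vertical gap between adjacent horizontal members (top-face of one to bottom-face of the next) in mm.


A bookshelf. The clear shelf gap is 257 mm.

Two tall side panels with 5 horizontal boards between them — a bookshelf. The first two shelf undersides are at z = 0 and z = 276; with shelf thickness 19, the clear gap is 276 − 0 − 19 = 257 mm.


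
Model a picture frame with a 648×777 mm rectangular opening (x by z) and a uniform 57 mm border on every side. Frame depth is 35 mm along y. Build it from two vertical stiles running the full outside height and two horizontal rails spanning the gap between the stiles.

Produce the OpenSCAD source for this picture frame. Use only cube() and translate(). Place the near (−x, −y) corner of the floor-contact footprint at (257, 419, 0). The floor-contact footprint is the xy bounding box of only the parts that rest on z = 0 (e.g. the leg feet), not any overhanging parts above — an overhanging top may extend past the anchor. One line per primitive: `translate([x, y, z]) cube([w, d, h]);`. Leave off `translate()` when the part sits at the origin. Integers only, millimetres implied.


translate([257, 419, 0]) cube([57, 35, 891]);
translate([962, 419, 0]) cube([57, 35, 891]);
translate([314, 419, 0]) cube([648, 35, 57]);
translate([314, 419, 834]) cube([648, 35, 57]);


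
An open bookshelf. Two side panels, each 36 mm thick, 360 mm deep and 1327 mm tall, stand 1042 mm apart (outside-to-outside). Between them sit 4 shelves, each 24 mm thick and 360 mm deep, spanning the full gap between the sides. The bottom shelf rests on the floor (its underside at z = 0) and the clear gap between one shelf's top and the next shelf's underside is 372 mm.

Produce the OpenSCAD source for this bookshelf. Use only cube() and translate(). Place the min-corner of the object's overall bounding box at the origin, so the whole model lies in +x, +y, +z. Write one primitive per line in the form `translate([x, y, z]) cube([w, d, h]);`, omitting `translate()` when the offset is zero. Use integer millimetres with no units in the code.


cube([36, 360, 1327]);
translate([1006, 0, 0]) cube([36, 360, 1327]);
translate([36, 0, 0]) cube([970, 360, 24]);
translate([36, 0, 396]) cube([970, 360, 24]);
translate([36, 0, 792]) cube([970, 360, 24]);
translate([36, 0, 1188]) cube([970, 360, 24]);


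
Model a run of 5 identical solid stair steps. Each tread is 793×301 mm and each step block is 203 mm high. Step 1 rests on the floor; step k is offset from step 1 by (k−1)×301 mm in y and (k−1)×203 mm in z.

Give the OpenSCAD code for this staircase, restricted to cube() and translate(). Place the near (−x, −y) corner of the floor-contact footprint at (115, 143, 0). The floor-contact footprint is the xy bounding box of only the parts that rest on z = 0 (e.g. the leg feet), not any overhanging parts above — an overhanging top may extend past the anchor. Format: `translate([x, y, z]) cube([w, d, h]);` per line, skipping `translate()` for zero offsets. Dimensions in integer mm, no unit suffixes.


translate([115, 143, 0]) cube([793, 301, 203]);
translate([115, 444, 203]) cube([793, 301, 203]);
translate([115, 745, 406]) cube([793, 301, 203]);
translate([115, 1046, 609]) cube([793, 301, 203]);
translate([115, 1347, 812]) cube([793, 301, 203]);


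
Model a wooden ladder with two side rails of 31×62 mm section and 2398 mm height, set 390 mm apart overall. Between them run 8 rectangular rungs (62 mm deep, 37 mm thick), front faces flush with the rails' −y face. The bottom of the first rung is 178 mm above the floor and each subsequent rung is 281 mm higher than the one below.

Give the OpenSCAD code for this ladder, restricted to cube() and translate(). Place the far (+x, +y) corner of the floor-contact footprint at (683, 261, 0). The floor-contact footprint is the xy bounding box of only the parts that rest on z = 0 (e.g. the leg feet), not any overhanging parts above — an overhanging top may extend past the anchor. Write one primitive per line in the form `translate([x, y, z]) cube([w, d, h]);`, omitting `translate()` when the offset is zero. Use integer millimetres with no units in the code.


translate([293, 199, 0]) cube([31, 62, 2398]);
translate([652, 199, 0]) cube([31, 62, 2398]);
translate([324, 199, 178]) cube([328, 62, 37]);
translate([324, 199, 459]) cube([328, 62, 37]);
translate([324, 199, 740]) cube([328, 62, 37]);
translate([324, 199, 1021]) cube([328, 62, 37]);
translate([324, 199, 1302]) cube([328, 62, 37]);
translate([324, 199, 1583]) cube([328, 62, 37]);
translate([324, 199, 1864]) cube([328, 62, 37]);
translate([324, 199, 2145]) cube([328, 62, 37]);


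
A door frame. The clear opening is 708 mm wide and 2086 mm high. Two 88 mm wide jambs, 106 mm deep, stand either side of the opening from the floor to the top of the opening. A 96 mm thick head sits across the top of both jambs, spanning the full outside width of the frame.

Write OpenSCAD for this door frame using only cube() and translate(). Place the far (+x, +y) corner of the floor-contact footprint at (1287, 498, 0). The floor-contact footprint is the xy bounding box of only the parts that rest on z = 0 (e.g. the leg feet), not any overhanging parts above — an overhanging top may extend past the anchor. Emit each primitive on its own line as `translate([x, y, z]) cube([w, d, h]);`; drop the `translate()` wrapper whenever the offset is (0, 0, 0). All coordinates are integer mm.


translate([403, 392, 0]) cube([88, 106, 2086]);
translate([1199, 392, 0]) cube([88, 106, 2086]);
translate([403, 392, 2086]) cube([884, 106, 96]);


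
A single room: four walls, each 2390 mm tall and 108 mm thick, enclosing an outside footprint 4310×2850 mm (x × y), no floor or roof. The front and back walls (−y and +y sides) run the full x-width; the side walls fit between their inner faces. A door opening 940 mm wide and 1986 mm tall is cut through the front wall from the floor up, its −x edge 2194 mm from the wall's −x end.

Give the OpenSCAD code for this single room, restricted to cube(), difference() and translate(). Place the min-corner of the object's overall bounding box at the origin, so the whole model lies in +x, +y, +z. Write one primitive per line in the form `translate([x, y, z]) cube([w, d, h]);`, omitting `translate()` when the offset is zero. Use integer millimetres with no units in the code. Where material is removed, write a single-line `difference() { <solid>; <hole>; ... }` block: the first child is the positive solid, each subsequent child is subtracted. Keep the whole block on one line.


difference() { cube([4310, 108, 2390]); translate([2194, 0, 0]) cube([940, 108, 1986]); }
translate([0, 2742, 0]) cube([4310, 108, 2390]);
translate([0, 108, 0]) cube([108, 2634, 2390]);
translate([4202, 108, 0]) cube([108, 2634, 2390]);


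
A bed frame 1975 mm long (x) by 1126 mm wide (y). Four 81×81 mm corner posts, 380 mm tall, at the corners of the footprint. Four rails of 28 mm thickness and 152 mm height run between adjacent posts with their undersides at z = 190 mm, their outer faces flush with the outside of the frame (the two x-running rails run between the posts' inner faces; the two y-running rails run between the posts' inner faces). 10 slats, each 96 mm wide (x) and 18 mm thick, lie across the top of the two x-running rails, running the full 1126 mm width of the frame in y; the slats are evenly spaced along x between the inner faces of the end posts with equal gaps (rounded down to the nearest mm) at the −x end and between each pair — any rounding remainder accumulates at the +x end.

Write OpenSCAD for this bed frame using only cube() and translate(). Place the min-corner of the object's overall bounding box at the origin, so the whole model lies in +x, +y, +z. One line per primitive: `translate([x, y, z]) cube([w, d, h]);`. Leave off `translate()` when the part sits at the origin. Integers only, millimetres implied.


cube([81, 81, 380]);
translate([0, 1045, 0]) cube([81, 81, 380]);
translate([1894, 0, 0]) cube([81, 81, 380]);
translate([1894, 1045, 0]) cube([81, 81, 380]);
translate([81, 0, 190]) cube([1813, 28, 152]);
translate([81, 1098, 190]) cube([1813, 28, 152]);
translate([0, 81, 190]) cube([28, 964, 152]);
translate([1947, 81, 190]) cube([28, 964, 152]);
translate([158, 0, 342]) cube([96, 1126, 18]);
translate([331, 0, 342]) cube([96, 1126, 18]);
translate([504, 0, 342]) cube([96, 1126, 18]);
translate([677, 0, 342]) cube([96, 1126, 18]);
translate([850, 0, 342]) cube([96, 1126, 18]);
translate([1023, 0, 342]) cube([96, 1126, 18]);
translate([1196, 0, 342]) cube([96, 1126, 18]);
translate([1369, 0, 342]) cube([96, 1126, 18]);
translate([1542, 0, 342]) cube([96, 1126, 18]);
translate([1715, 0, 342]) cube([96, 1126, 18]);


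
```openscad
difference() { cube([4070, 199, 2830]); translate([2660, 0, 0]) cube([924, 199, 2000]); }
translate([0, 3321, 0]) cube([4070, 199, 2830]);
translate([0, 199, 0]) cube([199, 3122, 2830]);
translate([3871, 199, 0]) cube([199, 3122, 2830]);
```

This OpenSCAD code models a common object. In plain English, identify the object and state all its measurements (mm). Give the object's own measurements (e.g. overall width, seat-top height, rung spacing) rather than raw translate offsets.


A single room: four walls, each 2830 mm tall and 199 mm thick, enclosing an outside footprint 4070×3520 mm (x × y), no floor or roof. The front and back walls (−y and +y sides) run the full x-width; the side walls fit between their inner faces. A door opening 924 mm wide and 2000 mm tall is cut through the front wall from the floor up, its −x edge 2660 mm from the wall's −x end.


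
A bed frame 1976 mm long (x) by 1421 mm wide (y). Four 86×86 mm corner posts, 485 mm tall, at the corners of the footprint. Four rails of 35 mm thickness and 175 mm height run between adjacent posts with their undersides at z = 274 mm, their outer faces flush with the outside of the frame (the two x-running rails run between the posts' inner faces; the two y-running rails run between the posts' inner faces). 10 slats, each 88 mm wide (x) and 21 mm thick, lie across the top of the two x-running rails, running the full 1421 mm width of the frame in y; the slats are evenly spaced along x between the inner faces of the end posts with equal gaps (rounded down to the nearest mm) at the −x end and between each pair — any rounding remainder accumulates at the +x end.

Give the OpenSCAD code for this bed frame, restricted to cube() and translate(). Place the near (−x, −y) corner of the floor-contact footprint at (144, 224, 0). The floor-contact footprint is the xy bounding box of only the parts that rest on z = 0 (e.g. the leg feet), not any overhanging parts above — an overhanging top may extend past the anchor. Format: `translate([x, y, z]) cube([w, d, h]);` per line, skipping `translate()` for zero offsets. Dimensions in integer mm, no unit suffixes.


translate([144, 224, 0]) cube([86, 86, 485]);
translate([144, 1559, 0]) cube([86, 86, 485]);
translate([2034, 224, 0]) cube([86, 86, 485]);
translate([2034, 1559, 0]) cube([86, 86, 485]);
translate([230, 224, 274]) cube([1804, 35, 175]);
translate([230, 1610, 274]) cube([1804, 35, 175]);
translate([144, 310, 274]) cube([35, 1249, 175]);
translate([2085, 310, 274]) cube([35, 1249, 175]);
translate([314, 224, 449]) cube([88, 1421, 21]);
translate([486, 224, 449]) cube([88, 1421, 21]);
translate([658, 224, 449]) cube([88, 1421, 21]);
translate([830, 224, 449]) cube([88, 1421, 21]);
translate([1002, 224, 449]) cube([88, 1421, 21]);
translate([1174, 224, 449]) cube([88, 1421, 21]);
translate([1346, 224, 449]) cube([88, 1421, 21]);
translate([1518, 224, 449]) cube([88, 1421, 21]);
translate([1690, 224, 449]) cube([88, 1421, 21]);
translate([1862, 224, 449]) cube([88, 1421, 21]);


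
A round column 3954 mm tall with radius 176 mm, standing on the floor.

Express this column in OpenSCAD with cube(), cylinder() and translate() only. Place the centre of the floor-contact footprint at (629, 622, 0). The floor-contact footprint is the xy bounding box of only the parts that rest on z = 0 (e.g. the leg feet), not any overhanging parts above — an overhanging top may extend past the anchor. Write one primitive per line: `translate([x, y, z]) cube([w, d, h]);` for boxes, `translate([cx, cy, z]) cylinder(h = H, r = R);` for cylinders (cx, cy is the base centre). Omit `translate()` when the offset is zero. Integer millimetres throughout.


translate([629, 622, 0]) cylinder(h = 3954, r = 176);


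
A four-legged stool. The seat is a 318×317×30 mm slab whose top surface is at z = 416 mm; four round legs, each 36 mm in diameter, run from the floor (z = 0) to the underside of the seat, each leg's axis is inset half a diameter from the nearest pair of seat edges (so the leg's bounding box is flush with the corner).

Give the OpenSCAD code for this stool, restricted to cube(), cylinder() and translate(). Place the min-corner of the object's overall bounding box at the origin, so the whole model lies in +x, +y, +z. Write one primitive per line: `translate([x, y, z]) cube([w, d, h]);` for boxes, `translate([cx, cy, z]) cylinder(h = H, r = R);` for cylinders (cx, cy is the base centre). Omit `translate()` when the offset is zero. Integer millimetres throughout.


// leg_h = 416 - 30 = 386
translate([0, 0, 386]) cube([318, 317, 30]);
translate([18, 18, 0]) cylinder(h = 386, r = 18);
translate([300, 18, 0]) cylinder(h = 386, r = 18);
translate([18, 299, 0]) cylinder(h = 386, r = 18);
translate([300, 299, 0]) cylinder(h = 386, r = 18);


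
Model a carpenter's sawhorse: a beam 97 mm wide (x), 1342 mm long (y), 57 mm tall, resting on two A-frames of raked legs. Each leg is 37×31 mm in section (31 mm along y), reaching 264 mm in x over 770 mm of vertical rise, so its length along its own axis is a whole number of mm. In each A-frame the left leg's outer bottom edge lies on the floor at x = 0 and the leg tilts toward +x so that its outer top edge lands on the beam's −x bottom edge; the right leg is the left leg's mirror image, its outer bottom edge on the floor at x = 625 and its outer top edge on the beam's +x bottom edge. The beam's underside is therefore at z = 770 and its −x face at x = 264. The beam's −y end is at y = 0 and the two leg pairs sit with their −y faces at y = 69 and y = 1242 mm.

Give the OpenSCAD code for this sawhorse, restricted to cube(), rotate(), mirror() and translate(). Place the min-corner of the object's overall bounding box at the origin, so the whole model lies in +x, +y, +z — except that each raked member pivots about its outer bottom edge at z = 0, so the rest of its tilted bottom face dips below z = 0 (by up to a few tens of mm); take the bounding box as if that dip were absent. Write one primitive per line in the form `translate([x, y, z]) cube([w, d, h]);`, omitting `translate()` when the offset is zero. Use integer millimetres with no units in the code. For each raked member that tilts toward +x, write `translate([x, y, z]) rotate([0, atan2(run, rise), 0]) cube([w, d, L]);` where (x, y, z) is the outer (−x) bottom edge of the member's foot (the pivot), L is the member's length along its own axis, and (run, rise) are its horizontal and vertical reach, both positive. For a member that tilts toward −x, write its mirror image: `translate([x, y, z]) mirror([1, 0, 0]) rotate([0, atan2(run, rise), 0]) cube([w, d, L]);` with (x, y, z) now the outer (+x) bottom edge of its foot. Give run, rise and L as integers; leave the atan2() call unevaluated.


translate([264, 0, 770]) cube([97, 1342, 57]);
translate([0, 69, 0]) rotate([0, atan2(264, 770), 0]) cube([37, 31, 814]);
translate([625, 69, 0]) mirror([1, 0, 0]) rotate([0, atan2(264, 770), 0]) cube([37, 31, 814]);
translate([0, 1242, 0]) rotate([0, atan2(264, 770), 0]) cube([37, 31, 814]);
translate([625, 1242, 0]) mirror([1, 0, 0]) rotate([0, atan2(264, 770), 0]) cube([37, 31, 814]);


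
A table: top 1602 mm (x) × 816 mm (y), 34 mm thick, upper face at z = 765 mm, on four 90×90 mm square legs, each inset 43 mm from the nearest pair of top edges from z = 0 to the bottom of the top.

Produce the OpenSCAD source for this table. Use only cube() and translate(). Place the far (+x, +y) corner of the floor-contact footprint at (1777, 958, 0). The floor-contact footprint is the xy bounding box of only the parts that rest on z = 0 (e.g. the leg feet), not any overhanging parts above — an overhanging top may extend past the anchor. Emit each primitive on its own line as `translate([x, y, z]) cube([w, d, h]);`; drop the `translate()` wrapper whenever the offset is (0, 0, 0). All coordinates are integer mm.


translate([218, 185, 731]) cube([1602, 816, 34]);
translate([261, 228, 0]) cube([90, 90, 731]);
translate([1687, 228, 0]) cube([90, 90, 731]);
translate([261, 868, 0]) cube([90, 90, 731]);
translate([1687, 868, 0]) cube([90, 90, 731]);


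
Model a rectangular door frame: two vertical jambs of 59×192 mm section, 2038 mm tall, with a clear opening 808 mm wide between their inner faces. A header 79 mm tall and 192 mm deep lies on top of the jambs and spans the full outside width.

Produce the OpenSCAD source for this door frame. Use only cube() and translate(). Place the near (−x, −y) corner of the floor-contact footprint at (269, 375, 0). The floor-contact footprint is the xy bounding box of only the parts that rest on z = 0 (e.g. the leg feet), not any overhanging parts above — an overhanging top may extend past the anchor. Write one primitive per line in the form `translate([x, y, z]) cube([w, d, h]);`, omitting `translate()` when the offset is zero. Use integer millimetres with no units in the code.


translate([269, 375, 0]) cube([59, 192, 2038]);
translate([1136, 375, 0]) cube([59, 192, 2038]);
translate([269, 375, 2038]) cube([926, 192, 79]);


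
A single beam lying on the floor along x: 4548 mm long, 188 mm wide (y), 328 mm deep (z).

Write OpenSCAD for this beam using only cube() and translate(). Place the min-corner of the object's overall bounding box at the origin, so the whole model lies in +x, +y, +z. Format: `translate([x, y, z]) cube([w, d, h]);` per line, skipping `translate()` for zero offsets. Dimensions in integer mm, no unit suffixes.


cube([4548, 188, 328]);


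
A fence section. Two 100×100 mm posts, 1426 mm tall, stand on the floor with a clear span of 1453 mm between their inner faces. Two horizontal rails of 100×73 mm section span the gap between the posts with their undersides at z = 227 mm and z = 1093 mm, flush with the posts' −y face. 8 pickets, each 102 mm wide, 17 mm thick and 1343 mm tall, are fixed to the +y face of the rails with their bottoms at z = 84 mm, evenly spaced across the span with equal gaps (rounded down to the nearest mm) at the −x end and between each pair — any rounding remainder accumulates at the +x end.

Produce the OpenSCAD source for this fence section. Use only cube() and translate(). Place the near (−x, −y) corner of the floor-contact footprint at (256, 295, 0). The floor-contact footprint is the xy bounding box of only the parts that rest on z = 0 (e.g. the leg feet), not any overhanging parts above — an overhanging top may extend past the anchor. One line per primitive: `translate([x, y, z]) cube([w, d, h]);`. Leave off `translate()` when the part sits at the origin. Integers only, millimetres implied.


translate([256, 295, 0]) cube([100, 100, 1426]);
translate([1809, 295, 0]) cube([100, 100, 1426]);
translate([356, 295, 227]) cube([1453, 100, 73]);
translate([356, 295, 1093]) cube([1453, 100, 73]);
translate([426, 395, 84]) cube([102, 17, 1343]);
translate([598, 395, 84]) cube([102, 17, 1343]);
translate([770, 395, 84]) cube([102, 17, 1343]);
translate([942, 395, 84]) cube([102, 17, 1343]);
translate([1114, 395, 84]) cube([102, 17, 1343]);
translate([1286, 395, 84]) cube([102, 17, 1343]);
translate([1458, 395, 84]) cube([102, 17, 1343]);
translate([1630, 395, 84]) cube([102, 17, 1343]);


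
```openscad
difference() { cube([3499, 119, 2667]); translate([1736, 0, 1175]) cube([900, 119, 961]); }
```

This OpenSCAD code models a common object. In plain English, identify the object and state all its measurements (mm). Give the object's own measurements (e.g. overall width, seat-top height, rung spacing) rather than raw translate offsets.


A wall 3499 mm long (x), 119 mm thick (y), 2667 mm tall, with a rectangular window opening cut through it. The opening is 900 mm wide and 961 mm tall; its sill is at z = 1175 mm and its near (−x) edge is 1736 mm from the wall's −x end. The opening passes through the full wall thickness.


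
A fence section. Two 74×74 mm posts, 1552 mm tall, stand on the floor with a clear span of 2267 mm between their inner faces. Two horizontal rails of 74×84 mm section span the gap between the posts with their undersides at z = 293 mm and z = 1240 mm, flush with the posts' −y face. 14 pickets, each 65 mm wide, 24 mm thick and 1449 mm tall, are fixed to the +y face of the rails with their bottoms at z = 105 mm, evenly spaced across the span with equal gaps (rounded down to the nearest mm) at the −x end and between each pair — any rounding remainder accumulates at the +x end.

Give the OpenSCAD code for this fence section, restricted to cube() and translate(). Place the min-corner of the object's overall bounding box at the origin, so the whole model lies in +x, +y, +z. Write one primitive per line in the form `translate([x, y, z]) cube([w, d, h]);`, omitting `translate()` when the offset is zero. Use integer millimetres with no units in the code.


cube([74, 74, 1552]);
translate([2341, 0, 0]) cube([74, 74, 1552]);
translate([74, 0, 293]) cube([2267, 74, 84]);
translate([74, 0, 1240]) cube([2267, 74, 84]);
translate([164, 74, 105]) cube([65, 24, 1449]);
translate([319, 74, 105]) cube([65, 24, 1449]);
translate([474, 74, 105]) cube([65, 24, 1449]);
translate([629, 74, 105]) cube([65, 24, 1449]);
translate([784, 74, 105]) cube([65, 24, 1449]);
translate([939, 74, 105]) cube([65, 24, 1449]);
translate([1094, 74, 105]) cube([65, 24, 1449]);
translate([1249, 74, 105]) cube([65, 24, 1449]);
translate([1404, 74, 105]) cube([65, 24, 1449]);
translate([1559, 74, 105]) cube([65, 24, 1449]);
translate([1714, 74, 105]) cube([65, 24, 1449]);
translate([1869, 74, 105]) cube([65, 24, 1449]);
translate([2024, 74, 105]) cube([65, 24, 1449]);
translate([2179, 74, 105]) cube([65, 24, 1449]);


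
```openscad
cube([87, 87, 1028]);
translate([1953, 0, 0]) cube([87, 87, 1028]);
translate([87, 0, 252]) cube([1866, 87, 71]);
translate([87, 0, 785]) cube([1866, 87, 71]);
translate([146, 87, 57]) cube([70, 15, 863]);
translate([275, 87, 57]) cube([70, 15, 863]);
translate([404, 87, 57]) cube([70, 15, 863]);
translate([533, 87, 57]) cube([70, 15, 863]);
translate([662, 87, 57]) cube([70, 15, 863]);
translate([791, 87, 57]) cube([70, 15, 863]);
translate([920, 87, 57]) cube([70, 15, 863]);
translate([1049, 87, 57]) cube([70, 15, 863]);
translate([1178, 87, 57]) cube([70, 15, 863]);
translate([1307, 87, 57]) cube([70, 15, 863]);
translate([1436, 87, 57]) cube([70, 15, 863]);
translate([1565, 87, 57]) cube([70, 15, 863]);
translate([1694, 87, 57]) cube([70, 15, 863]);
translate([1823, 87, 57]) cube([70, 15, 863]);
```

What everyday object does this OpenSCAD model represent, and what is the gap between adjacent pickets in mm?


A fence section. The picket gap is 59 mm.

Two posts, two rails, 14 pickets — a fence section. Span 1866 mm holds 14 pickets of 70 mm with 15 equal gaps: ⌊(1866 − 14·70) / 15⌋ = 59 mm.


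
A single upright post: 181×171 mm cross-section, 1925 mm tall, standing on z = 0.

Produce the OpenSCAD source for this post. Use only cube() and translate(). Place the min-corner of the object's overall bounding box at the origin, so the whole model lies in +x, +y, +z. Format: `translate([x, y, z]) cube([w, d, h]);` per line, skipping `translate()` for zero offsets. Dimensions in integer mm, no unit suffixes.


cube([181, 171, 1925]);


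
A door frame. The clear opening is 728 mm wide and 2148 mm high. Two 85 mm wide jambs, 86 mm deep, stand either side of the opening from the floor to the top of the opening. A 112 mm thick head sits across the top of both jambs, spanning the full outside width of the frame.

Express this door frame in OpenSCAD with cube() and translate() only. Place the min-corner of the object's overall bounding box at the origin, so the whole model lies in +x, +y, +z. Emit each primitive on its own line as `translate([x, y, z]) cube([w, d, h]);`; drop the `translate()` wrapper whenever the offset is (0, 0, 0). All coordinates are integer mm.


cube([85, 86, 2148]);
translate([813, 0, 0]) cube([85, 86, 2148]);
translate([0, 0, 2148]) cube([898, 86, 112]);


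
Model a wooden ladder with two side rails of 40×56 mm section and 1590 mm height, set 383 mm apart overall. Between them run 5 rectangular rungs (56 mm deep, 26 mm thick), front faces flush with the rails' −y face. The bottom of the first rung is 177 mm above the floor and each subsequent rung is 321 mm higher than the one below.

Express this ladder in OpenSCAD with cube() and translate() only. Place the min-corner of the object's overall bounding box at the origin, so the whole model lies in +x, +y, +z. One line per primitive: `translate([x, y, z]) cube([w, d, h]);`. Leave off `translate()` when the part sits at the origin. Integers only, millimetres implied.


cube([40, 56, 1590]);
translate([343, 0, 0]) cube([40, 56, 1590]);
translate([40, 0, 177]) cube([303, 56, 26]);
translate([40, 0, 498]) cube([303, 56, 26]);
translate([40, 0, 819]) cube([303, 56, 26]);
translate([40, 0, 1140]) cube([303, 56, 26]);
translate([40, 0, 1461]) cube([303, 56, 26]);


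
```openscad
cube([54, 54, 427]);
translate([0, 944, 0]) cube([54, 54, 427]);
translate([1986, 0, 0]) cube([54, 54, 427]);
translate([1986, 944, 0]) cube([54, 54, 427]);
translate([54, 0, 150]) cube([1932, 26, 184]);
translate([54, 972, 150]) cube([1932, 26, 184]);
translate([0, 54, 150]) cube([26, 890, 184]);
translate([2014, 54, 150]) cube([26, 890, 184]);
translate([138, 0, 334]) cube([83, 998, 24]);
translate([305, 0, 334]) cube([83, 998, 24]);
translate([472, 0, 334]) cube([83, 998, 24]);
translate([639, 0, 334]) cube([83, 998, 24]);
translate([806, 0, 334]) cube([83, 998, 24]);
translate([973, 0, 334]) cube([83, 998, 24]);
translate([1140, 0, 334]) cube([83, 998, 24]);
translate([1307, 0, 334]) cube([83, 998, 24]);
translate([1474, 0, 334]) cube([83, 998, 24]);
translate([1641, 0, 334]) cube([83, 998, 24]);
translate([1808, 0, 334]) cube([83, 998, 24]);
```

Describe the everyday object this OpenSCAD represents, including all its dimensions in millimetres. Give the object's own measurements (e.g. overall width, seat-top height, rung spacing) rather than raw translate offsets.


A bed frame 2040 mm long (x) by 998 mm wide (y). Four 54×54 mm corner posts, 427 mm tall, at the corners of the footprint. Four rails of 26 mm thickness and 184 mm height run between adjacent posts with their undersides at z = 150 mm, their outer faces flush with the outside of the frame (the two x-running rails run between the posts' inner faces; the two y-running rails run between the posts' inner faces). 11 slats, each 83 mm wide (x) and 24 mm thick, lie across the top of the two x-running rails, running the full 998 mm width of the frame in y; along x they sit between the end posts with a 84 mm gap after the −x posts and between neighbouring slats, leaving 95 mm before the +x posts.
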